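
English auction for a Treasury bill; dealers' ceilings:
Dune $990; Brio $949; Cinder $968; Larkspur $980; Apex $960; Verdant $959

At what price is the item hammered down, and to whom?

Limits in order: 990 (Dune) > 980 (Larkspur) > 968 (Cinder) > 960 (Apex) > 959 (Verdant) > 949 (Brio)
Once the price passes $980, only Dune is left; the hammer falls at Larkspur's limit of $980.

Dune wins at $980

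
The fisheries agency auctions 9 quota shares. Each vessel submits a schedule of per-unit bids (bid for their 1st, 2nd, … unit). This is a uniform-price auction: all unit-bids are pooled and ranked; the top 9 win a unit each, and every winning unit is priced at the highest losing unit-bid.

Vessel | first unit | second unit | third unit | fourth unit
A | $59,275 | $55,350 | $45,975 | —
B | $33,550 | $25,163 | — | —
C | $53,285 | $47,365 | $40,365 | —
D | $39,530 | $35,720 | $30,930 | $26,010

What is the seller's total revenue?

Total revenue: $278,370

Merging the schedules and taking the best 9: 59,275 (A-1), 55,350 (A-2), 53,285 (C-1), 47,365 (C-2), 45,975 (A-3), 40,365 (C-3), 39,530 (D-1), 35,720 (D-2), 33,550 (B-1)
The (k+1)-th unit-bid is $30,930.
Allocation: A 3, B 1, C 3, D 2. Every unit priced at $30,930.
Revenue = 9 × 30,930 = $278,370.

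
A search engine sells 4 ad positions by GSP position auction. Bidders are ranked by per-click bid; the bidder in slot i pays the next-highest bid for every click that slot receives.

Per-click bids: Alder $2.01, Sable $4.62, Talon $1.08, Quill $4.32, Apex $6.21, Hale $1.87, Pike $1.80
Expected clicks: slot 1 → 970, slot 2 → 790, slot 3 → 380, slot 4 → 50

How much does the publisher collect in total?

Total revenue: $8751.50

Per-click bids in order: $6.21 (Apex) > $4.62 (Sable) > $4.32 (Quill) > $2.01 (Alder) > $1.87 (Hale) > …
Slot 1: Apex pays $4.62 × 970 = $4481.40
Slot 2: Sable pays $4.32 × 790 = $3412.80
Slot 3: Quill pays $2.01 × 380 = $763.80
Slot 4: Alder pays $1.87 × 50 = $93.50
Total = $8751.50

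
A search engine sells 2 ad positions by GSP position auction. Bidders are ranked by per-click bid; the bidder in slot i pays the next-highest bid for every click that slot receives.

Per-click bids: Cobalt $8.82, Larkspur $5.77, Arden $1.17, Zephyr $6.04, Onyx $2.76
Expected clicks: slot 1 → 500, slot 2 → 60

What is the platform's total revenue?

Total revenue: $3366.20

Ranked by bid: $8.82 (Cobalt) > $6.04 (Zephyr) > $5.77 (Larkspur) > …
Slot 1: Cobalt pays $6.04 × 500 = $3020.00
Slot 2: Zephyr pays $5.77 × 60 = $346.20
Total = $3366.20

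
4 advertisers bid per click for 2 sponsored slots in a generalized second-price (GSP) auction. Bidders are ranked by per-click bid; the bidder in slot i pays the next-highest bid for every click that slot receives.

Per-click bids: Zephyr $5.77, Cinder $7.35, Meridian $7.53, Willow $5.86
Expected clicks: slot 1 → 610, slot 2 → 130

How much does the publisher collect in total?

Total revenue: $5245.30

Sorting advertisers: $7.53 (Meridian) > $7.35 (Cinder) > $5.86 (Willow) > …
Slot 1: Meridian pays $7.35 × 610 = $4483.50
Slot 2: Cinder pays $5.86 × 130 = $761.80
Total = $5245.30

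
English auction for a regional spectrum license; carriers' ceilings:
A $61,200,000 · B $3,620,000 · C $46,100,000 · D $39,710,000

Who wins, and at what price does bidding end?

Rule: the price rises until one bidder remains; the winner pays the price at which the last rival dropped out.
Limits in order: 61,200,000 (A) > 46,100,000 (C) > 39,710,000 (D) > 3,620,000 (B)
Once the price passes $46,100,000, only A is left; the hammer falls at C's limit of $46,100,000.

A wins at $46,100,000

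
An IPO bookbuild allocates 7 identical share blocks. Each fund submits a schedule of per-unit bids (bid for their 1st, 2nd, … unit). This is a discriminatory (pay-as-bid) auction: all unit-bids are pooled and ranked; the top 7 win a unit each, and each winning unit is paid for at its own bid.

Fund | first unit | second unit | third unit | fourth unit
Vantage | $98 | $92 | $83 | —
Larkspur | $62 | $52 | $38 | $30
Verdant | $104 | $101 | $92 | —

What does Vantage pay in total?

Vantage pays $273

Pooled unit-bids ranked (top 7): 104 (Verdant-1), 101 (Verdant-2), 98 (Vantage-1), 92 (Vantage-2), 92 (Verdant-3), 83 (Vantage-3), 62 (Larkspur-1)
Next rejected bid: $52 (not a price — pay-as-bid).
Vantage's winning unit-bids: 98 + 92 + 83 = $273.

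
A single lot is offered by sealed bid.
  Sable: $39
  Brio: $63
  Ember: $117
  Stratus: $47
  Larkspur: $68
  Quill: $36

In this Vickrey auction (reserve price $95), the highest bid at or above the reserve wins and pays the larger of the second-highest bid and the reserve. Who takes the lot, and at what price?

Ember pays $95

Bids ranked: 117 (Ember) > 68 (Larkspur) > 63 (Brio) > 47 (Stratus) > 39 (Sable) > 36 (Quill)
Highest eligible bid: Ember at $117.
Second-highest bid $68 is below the reserve $95, so the reserve binds → payment $95.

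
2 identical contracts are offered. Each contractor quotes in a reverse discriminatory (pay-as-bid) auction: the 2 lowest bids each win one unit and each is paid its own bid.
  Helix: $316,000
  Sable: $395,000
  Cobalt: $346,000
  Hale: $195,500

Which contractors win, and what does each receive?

Hale $195,500, Helix $316,000

Bids ranked low→high: 195,500 (Hale), 316,000 (Helix), 346,000 (Cobalt), 395,000 (Sable)
The 2 lowest are Hale, Helix.
Each winner is paid its own bid: Hale $195,500, Helix $316,000.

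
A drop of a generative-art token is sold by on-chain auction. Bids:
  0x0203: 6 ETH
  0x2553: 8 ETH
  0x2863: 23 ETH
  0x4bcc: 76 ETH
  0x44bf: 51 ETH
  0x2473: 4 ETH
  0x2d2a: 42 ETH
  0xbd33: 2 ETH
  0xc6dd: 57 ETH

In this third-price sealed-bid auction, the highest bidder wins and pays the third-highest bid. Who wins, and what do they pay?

Rule: the highest bidder wins and pays the third-highest bid.
Sorting bids: 76 (0x4bcc) > 57 (0xc6dd) > 51 (0x44bf) > 42 (0x2d2a) > 23 (0x2863) > 8 (0x2553) > …
0x4bcc is highest; pays the third-highest bid, 51 ETH.

0x4bcc pays 51 ETH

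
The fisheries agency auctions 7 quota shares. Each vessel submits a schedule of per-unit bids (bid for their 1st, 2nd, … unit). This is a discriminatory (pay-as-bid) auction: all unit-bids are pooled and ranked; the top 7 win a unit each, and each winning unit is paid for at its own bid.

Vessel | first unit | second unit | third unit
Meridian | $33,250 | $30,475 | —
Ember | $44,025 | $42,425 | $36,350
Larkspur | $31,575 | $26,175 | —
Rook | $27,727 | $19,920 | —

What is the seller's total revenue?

Total revenue: $245,827

All unit-bids, highest first — top 7: 44,025 (Ember-1), 42,425 (Ember-2), 36,350 (Ember-3), 33,250 (Meridian-1), 31,575 (Larkspur-1), 30,475 (Meridian-2), 27,727 (Rook-1)
Next rejected bid: $26,175 (not a price — pay-as-bid).
Each winning unit pays its own bid.
Revenue = 44,025 + 42,425 + 36,350 + 33,250 + 31,575 + 30,475 + 27,727 = $245,827.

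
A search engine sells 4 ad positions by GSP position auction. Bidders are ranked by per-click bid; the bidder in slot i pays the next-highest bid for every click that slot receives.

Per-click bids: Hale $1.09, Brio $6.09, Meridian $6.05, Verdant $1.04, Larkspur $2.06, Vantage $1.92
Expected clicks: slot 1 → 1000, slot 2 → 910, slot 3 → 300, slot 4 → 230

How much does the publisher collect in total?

Ranked by bid: $6.09 (Brio) > $6.05 (Meridian) > $2.06 (Larkspur) > $1.92 (Vantage) > $1.09 (Hale) > …
Slot 1: Brio pays $6.05 × 1000 = $6050.00
Slot 2: Meridian pays $2.06 × 910 = $1874.60
Slot 3: Larkspur pays $1.92 × 300 = $576.00
Slot 4: Vantage pays $1.09 × 230 = $250.70
Total = $8751.30

Total revenue: $8751.30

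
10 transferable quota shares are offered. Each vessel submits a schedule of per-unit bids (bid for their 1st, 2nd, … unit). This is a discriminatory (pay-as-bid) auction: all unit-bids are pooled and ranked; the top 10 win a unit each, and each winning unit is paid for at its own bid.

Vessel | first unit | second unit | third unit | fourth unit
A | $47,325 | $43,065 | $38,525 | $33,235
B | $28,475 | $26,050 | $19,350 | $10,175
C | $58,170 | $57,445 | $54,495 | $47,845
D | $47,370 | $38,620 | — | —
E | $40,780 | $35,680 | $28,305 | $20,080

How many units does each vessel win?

A 3, C 4, D 2, E 1

Merging the schedules and taking the best 10: 58,170 (C-1), 57,445 (C-2), 54,495 (C-3), 47,845 (C-4), 47,370 (D-1), 47,325 (A-1), 43,065 (A-2), 40,780 (E-1), 38,620 (D-2), 38,525 (A-3)
Next rejected bid: $35,680 (not a price — pay-as-bid).
Allocation: A 3, C 4, D 2, E 1.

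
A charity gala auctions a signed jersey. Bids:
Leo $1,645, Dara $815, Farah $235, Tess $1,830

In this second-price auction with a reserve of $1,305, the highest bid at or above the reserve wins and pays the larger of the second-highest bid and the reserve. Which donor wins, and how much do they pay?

Rule: the highest bid at or above the reserve wins and pays the larger of the second-highest bid and the reserve.
Bids in order: 1,830 (Tess) > 1,645 (Leo) > 815 (Dara) > 235 (Farah)
Highest eligible bid: Tess at $1,830.
Second-highest bid $1,645 exceeds the reserve $1,305 → payment $1,645.

Tess pays $1,645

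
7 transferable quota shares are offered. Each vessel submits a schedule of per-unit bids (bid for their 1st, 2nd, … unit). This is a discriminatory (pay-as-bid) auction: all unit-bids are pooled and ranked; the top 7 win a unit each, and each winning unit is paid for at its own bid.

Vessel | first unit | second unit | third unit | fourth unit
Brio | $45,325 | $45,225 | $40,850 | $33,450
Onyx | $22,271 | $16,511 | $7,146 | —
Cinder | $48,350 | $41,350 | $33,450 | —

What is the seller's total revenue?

Pooled unit-bids ranked (top 7): 48,350 (Cinder-1), 45,325 (Brio-1), 45,225 (Brio-2), 41,350 (Cinder-2), 40,850 (Brio-3), 33,450 (Brio-4), 33,450 (Cinder-3)
Next rejected bid: $22,271 (not a price — pay-as-bid).
Each winning unit pays its own bid.
Revenue = 48,350 + 45,325 + 45,225 + 41,350 + 40,850 + 33,450 + 33,450 = $288,000.

Total revenue: $288,000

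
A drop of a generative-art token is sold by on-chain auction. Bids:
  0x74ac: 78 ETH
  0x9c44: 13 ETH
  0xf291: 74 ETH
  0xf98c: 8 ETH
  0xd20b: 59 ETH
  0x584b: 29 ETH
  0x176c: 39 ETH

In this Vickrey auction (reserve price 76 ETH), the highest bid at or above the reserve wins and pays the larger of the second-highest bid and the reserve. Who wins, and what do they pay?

0x74ac pays 76 ETH

Vickrey auction (reserve price 76 ETH): the highest bid at or above the reserve wins and pays the larger of the second-highest bid and the reserve.
Sorting bids: 78 (0x74ac) > 74 (0xf291) > 59 (0xd20b) > 39 (0x176c) > 29 (0x584b) > 13 (0x9c44) > …
Highest eligible bid: 0x74ac at 78 ETH.
Second-highest bid 74 ETH is below the reserve 76 ETH, so the reserve binds → payment 76 ETH.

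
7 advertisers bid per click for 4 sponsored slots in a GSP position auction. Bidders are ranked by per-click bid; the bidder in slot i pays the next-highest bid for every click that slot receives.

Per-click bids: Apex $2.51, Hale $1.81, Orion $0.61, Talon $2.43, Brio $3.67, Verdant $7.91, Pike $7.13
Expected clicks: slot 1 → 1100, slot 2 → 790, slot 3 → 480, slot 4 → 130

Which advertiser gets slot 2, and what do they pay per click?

Pike; $3.67 per click

Per-click bids in order: $7.91 (Verdant) > $7.13 (Pike) > $3.67 (Brio) > $2.51 (Apex) > $2.43 (Talon) > …
Slot 2 goes to the second-ranked bidder, Pike, who pays the next bid down: $3.67/click.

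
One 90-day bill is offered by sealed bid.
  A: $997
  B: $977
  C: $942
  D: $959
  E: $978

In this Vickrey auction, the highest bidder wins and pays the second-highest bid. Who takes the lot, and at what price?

A pays $978

Bids ranked: 997 (A) > 978 (E) > 977 (B) > 959 (D) > 942 (C)
Second-price: A pays E's bid of $978.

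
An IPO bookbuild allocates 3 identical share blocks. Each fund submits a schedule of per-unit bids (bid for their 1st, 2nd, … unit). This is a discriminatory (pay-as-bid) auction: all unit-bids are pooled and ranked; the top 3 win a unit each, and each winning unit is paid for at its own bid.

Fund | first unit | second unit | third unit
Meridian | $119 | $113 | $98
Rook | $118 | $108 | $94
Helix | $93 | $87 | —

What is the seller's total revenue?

All unit-bids, highest first — top 3: 119 (Meridian-1), 118 (Rook-1), 113 (Meridian-2)
Next rejected bid: $108 (not a price — pay-as-bid).
Each winning unit pays its own bid.
Revenue = 119 + 118 + 113 = $350.

Total revenue: $350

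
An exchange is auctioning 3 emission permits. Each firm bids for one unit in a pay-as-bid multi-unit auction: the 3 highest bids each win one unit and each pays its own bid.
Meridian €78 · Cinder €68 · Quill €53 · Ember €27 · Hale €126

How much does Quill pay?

Bids ranked high→low: 126 (Hale), 78 (Meridian), 68 (Cinder), 53 (Quill), 27 (Ember)
Top 3: Hale, Meridian, Cinder.
Quill does not win → €0.

Quill pays €0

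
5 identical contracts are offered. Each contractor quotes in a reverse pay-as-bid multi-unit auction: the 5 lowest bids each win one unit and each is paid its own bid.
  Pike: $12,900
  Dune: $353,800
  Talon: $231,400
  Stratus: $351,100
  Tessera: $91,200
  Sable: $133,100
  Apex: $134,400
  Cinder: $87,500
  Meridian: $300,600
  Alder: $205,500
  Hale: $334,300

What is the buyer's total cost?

Sorting: 12,900 (Pike), 87,500 (Cinder), 91,200 (Tessera), 133,100 (Sable), 134,400 (Apex), 205,500 (Alder), 231,400 (Talon), …
Winners (5 units): Pike, Cinder, Tessera, Sable, Apex.
Total cost = 12,900 + 87,500 + 91,200 + 133,100 + 134,400 = $459,100.

Total cost: $459,100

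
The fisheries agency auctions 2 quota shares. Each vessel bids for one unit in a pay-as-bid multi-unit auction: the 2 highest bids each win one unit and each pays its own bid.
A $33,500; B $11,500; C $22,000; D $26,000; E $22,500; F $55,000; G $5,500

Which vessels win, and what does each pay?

F $55,000, A $33,500

Ordering the bids: 55,000 (F), 33,500 (A), 26,000 (D), 22,500 (E), …
Winners (2 units): F, A.
Each winner pays its own bid: F $55,000, A $33,500.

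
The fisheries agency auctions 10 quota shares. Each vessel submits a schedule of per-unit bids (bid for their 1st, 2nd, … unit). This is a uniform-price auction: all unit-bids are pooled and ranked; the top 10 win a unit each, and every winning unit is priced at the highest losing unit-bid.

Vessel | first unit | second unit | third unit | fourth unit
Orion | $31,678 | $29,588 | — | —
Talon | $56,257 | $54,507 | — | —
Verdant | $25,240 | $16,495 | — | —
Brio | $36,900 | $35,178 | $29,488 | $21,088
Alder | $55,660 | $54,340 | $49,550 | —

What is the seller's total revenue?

Total revenue: $252,400

Merging the schedules and taking the best 10: 56,257 (Talon-1), 55,660 (Alder-1), 54,507 (Talon-2), 54,340 (Alder-2), 49,550 (Alder-3), 36,900 (Brio-1), 35,178 (Brio-2), 31,678 (Orion-1), 29,588 (Orion-2), 29,488 (Brio-3)
First bid not allocated: $25,240.
Allocation: Alder 3, Brio 3, Orion 2, Talon 2. Every unit priced at $25,240.
Revenue = 10 × 25,240 = $252,400.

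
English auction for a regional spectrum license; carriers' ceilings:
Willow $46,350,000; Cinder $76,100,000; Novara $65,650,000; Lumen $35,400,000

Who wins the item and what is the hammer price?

Sorting limits: 76,100,000 (Cinder) > 65,650,000 (Novara) > 46,350,000 (Willow) > 35,400,000 (Lumen)
Once the price passes $65,650,000, only Cinder is left; the hammer falls at Novara's limit of $65,650,000.

Cinder wins at $65,650,000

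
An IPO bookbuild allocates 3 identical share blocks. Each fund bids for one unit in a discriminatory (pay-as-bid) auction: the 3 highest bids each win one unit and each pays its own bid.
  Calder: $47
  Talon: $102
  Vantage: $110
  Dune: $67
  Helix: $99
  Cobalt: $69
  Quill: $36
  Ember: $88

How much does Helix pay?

Ordering the bids: 110 (Vantage), 102 (Talon), 99 (Helix), 88 (Ember), 69 (Cobalt), …
The 3 highest are Vantage, Talon, Helix.
Helix wins → own bid $99.

Helix pays $99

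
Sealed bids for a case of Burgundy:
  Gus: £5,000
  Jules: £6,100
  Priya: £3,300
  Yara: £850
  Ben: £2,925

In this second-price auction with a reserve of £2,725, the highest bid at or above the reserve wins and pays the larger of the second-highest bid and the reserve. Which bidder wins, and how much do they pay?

Jules pays £5,000

Rule: the highest bid at or above the reserve wins and pays the larger of the second-highest bid and the reserve.
Bids ranked: 6,100 (Jules) > 5,000 (Gus) > 3,300 (Priya) > 2,925 (Ben) > 850 (Yara)
Jules has the top bid at or above the reserve (£6,100).
max(second-highest £5,000, reserve £2,725) = £5,000; the reserve does not bind.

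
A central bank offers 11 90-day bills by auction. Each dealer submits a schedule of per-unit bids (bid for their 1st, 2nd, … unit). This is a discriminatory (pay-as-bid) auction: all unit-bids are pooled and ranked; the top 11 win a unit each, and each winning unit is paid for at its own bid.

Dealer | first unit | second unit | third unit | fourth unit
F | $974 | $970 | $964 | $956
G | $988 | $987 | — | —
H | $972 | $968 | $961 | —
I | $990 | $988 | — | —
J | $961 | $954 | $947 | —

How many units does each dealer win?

F 3, G 2, H 3, I 2, J 1

Pooled unit-bids ranked (top 11): 990 (I-1), 988 (G-1), 988 (I-2), 987 (G-2), 974 (F-1), 972 (H-1), 970 (F-2), 968 (H-2), 964 (F-3), 961 (H-3), 961 (J-1)
Next rejected bid: $956 (not a price — pay-as-bid).
Allocation: F 3, G 2, H 3, I 2, J 1.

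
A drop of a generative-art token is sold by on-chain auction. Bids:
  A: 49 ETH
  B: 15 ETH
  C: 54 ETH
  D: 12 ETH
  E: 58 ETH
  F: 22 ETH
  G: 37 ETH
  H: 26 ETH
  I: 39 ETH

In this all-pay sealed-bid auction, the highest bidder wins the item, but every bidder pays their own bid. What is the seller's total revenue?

Sorting bids: 58 (E) > 54 (C) > 49 (A) > 39 (I) > 37 (G) > 26 (H) > …
E wins with the top bid; all bids are sunk regardless.
Every bidder forfeits their bid regardless of winning.
Revenue = 49 + 15 + 54 + 12 + 58 + 22 + 37 + 26 + 39 = 312 ETH.

Total revenue: 312 ETH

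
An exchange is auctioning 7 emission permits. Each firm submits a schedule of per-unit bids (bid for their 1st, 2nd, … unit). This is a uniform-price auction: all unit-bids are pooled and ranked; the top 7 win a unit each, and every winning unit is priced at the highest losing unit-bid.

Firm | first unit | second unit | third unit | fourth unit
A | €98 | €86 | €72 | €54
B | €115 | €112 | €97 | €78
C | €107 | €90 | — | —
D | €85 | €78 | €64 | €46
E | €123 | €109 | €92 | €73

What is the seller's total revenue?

Total revenue: €644

All unit-bids, highest first — top 7: 123 (E-1), 115 (B-1), 112 (B-2), 109 (E-2), 107 (C-1), 98 (A-1), 97 (B-3)
First bid not allocated: €92.
Allocation: A 1, B 3, C 1, E 2. Every unit priced at €92.
Revenue = 7 × 92 = €644.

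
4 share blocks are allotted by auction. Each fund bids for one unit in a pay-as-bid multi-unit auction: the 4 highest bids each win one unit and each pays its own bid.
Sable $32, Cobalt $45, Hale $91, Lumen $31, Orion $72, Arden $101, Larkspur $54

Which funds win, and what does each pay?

Ordering the bids: 101 (Arden), 91 (Hale), 72 (Orion), 54 (Larkspur), 45 (Cobalt), 32 (Sable), …
Top 4: Arden, Hale, Orion, Larkspur.
Each winner pays its own bid: Arden $101, Hale $91, Orion $72, Larkspur $54.

Arden $101, Hale $91, Orion $72, Larkspur $54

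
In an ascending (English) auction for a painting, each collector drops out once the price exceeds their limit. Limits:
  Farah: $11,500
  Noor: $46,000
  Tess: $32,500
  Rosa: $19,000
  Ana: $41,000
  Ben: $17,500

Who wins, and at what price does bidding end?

Sorting limits: 46,000 (Noor) > 41,000 (Ana) > 32,500 (Tess) > 19,000 (Rosa) > 17,500 (Ben) > 11,500 (Farah)
Once the price passes $41,000, only Noor is left; the hammer falls at Ana's limit of $41,000.

Noor wins at $41,000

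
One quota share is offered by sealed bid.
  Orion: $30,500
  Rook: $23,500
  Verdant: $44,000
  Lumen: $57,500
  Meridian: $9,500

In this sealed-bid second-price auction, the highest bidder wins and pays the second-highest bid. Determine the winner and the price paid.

Lumen pays $44,000

Rule: the highest bidder wins and pays the second-highest bid.
Bids in order: 57,500 (Lumen) > 44,000 (Verdant) > 30,500 (Orion) > 23,500 (Rook) > 9,500 (Meridian)
Second-price: Lumen pays Verdant's bid of $44,000.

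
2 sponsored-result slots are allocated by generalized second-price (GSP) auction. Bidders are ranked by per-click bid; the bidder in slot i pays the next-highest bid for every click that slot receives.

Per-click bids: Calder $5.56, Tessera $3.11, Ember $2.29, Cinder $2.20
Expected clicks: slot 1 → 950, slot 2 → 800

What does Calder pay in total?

Calder pays $2954.50

Ranked by bid: $5.56 (Calder) > $3.11 (Tessera) > $2.29 (Ember) > …
Calder holds slot 1 → pays next bid $3.11 × 950 clicks = $2954.50.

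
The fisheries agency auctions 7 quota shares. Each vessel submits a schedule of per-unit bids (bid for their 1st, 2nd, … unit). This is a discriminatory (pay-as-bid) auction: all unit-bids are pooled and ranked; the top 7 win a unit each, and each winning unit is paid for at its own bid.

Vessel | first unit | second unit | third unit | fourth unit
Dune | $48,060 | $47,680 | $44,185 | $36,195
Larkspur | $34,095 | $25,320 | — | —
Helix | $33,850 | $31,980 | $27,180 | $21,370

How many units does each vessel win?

All unit-bids, highest first — top 7: 48,060 (Dune-1), 47,680 (Dune-2), 44,185 (Dune-3), 36,195 (Dune-4), 34,095 (Larkspur-1), 33,850 (Helix-1), 31,980 (Helix-2)
Next rejected bid: $27,180 (not a price — pay-as-bid).
Allocation: Dune 4, Helix 2, Larkspur 1.

Dune 4, Helix 2, Larkspur 1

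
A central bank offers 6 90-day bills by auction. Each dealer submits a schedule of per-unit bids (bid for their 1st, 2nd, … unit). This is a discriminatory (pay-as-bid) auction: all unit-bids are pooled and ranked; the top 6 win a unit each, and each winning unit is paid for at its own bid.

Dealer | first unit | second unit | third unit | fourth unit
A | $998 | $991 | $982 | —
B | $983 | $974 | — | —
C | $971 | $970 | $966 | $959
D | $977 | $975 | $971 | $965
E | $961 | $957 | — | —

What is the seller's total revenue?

Total revenue: $5,906

Pooled unit-bids ranked (top 6): 998 (A-1), 991 (A-2), 983 (B-1), 982 (A-3), 977 (D-1), 975 (D-2)
Next rejected bid: $974 (not a price — pay-as-bid).
Each winning unit pays its own bid.
Revenue = 998 + 991 + 983 + 982 + 977 + 975 = $5,906.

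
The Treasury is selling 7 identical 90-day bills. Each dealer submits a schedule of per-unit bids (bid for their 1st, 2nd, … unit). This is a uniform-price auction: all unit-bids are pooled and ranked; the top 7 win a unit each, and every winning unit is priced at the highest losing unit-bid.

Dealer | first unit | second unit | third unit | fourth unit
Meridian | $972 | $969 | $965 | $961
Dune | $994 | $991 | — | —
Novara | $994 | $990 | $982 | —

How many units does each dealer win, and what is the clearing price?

Dune 2, Meridian 2, Novara 3; clearing price $965

Merging the schedules and taking the best 7: 994 (Dune-1), 994 (Novara-1), 991 (Dune-2), 990 (Novara-2), 982 (Novara-3), 972 (Meridian-1), 969 (Meridian-2)
The (k+1)-th unit-bid is $965.
Allocation: Dune 2, Meridian 2, Novara 3.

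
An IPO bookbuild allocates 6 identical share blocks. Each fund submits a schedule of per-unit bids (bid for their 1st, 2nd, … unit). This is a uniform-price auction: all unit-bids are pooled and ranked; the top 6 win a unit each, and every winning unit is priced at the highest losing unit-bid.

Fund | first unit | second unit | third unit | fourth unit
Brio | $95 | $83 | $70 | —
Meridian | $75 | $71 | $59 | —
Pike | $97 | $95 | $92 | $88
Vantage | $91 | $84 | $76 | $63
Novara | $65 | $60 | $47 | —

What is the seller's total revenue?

Pooled unit-bids ranked (top 6): 97 (Pike-1), 95 (Brio-1), 95 (Pike-2), 92 (Pike-3), 91 (Vantage-1), 88 (Pike-4)
Highest rejected unit-bid = $84.
Allocation: Brio 1, Pike 4, Vantage 1. Every unit priced at $84.
Revenue = 6 × 84 = $504.

Total revenue: $504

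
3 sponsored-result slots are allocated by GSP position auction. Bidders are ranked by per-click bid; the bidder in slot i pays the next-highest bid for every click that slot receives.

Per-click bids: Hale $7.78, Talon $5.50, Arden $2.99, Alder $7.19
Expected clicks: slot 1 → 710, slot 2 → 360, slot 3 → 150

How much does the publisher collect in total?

Total revenue: $7533.40

Ranked by bid: $7.78 (Hale) > $7.19 (Alder) > $5.50 (Talon) > $2.99 (Arden)
Slot 1: Hale pays $7.19 × 710 = $5104.90
Slot 2: Alder pays $5.50 × 360 = $1980.00
Slot 3: Talon pays $2.99 × 150 = $448.50
Total = $7533.40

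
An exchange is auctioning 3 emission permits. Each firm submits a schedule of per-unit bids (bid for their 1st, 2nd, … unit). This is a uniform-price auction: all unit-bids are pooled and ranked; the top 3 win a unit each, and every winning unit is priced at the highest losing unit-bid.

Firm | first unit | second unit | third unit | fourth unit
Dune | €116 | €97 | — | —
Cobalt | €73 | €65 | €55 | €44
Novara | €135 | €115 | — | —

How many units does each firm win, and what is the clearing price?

Dune 1, Novara 2; clearing price €97

Pooled unit-bids ranked (top 3): 135 (Novara-1), 116 (Dune-1), 115 (Novara-2)
Highest rejected unit-bid = €97.
Allocation: Dune 1, Novara 2.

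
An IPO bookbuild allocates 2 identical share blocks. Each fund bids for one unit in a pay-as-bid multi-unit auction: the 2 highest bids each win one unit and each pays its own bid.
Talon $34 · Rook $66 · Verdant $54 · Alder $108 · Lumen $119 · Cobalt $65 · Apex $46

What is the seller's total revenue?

Total revenue: $227

Bids ranked high→low: 119 (Lumen), 108 (Alder), 66 (Rook), 65 (Cobalt), …
The 2 highest are Lumen, Alder.
Total revenue = 119 + 108 = $227.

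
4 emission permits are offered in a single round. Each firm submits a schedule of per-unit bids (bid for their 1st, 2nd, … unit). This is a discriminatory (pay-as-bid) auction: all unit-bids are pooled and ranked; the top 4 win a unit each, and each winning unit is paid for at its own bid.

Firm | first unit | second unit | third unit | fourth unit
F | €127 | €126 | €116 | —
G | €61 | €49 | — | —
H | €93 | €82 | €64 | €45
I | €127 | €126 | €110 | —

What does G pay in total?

G pays €0

Pooled unit-bids ranked (top 4): 127 (F-1), 127 (I-1), 126 (F-2), 126 (I-2)
Next rejected bid: €116 (not a price — pay-as-bid).
G wins no units.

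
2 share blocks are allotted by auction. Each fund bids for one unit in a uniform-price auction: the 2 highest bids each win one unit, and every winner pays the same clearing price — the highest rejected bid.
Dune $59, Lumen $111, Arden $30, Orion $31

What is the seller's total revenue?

Ordering the bids: 111 (Lumen), 59 (Dune), 31 (Orion), 30 (Arden)
The 2 highest are Lumen, Dune.
First losing bid is Orion's $31, which sets the uniform price.
Total revenue = 2 × $31 = $62.

Total revenue: $62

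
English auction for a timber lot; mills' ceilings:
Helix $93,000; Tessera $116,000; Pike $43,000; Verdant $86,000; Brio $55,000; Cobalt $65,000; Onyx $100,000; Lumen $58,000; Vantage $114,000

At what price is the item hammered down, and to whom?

Sorting limits: 116,000 (Tessera) > 114,000 (Vantage) > 100,000 (Onyx) > 93,000 (Helix) > 86,000 (Verdant) > 65,000 (Cobalt) > …
Vantage is the last rival to drop out, at $114,000; Tessera remains and wins at that price.

Tessera wins at $114,000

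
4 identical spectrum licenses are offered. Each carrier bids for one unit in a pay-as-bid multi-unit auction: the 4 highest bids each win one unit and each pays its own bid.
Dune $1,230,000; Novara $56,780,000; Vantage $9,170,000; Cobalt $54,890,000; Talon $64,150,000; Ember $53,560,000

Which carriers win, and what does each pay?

Bids ranked high→low: 64,150,000 (Talon), 56,780,000 (Novara), 54,890,000 (Cobalt), 53,560,000 (Ember), 9,170,000 (Vantage), 1,230,000 (Dune)
Top 4: Talon, Novara, Cobalt, Ember.
Each winner pays its own bid: Talon $64,150,000, Novara $56,780,000, Cobalt $54,890,000, Ember $53,560,000.

Talon $64,150,000, Novara $56,780,000, Cobalt $54,890,000, Ember $53,560,000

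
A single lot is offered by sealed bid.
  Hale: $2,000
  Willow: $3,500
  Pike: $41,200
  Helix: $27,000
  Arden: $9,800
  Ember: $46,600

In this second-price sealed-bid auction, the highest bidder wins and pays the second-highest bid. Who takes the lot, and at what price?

Bids ranked: 46,600 (Ember) > 41,200 (Pike) > 27,000 (Helix) > 9,800 (Arden) > 3,500 (Willow) > 2,000 (Hale)
Ember wins with the highest bid; price is set by the runner-up at $41,200.

Ember pays $41,200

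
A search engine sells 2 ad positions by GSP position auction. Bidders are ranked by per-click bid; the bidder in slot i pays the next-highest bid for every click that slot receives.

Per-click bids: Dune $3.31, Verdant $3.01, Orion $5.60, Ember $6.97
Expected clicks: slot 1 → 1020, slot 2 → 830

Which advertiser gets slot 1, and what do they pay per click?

Sorting advertisers: $6.97 (Ember) > $5.60 (Orion) > $3.31 (Dune) > …
Slot 1 goes to the first-ranked bidder, Ember, who pays the next bid down: $5.60/click.

Ember; $5.60 per click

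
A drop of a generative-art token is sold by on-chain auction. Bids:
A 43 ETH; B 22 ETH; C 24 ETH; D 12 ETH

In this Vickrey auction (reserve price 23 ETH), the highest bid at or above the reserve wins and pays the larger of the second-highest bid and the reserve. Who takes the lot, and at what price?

Sorting bids: 43 (A) > 24 (C) > 22 (B) > 12 (D)
A has the top bid at or above the reserve (43 ETH).
max(second-highest 24 ETH, reserve 23 ETH) = 24 ETH; the reserve does not bind.

A pays 24 ETH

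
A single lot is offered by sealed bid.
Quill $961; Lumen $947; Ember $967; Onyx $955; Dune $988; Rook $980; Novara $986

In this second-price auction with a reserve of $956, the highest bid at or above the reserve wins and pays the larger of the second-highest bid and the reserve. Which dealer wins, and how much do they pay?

Dune pays $986

Rule: the highest bid at or above the reserve wins and pays the larger of the second-highest bid and the reserve.
Bids in order: 988 (Dune) > 986 (Novara) > 980 (Rook) > 967 (Ember) > 961 (Quill) > 955 (Onyx) > …
Highest eligible bid: Dune at $988.
Second-highest bid $986 exceeds the reserve $956 → payment $986.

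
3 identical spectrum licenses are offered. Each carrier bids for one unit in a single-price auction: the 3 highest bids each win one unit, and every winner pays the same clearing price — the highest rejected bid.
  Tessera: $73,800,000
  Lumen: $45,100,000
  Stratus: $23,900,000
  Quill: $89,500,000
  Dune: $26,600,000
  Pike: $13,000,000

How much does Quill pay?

Sorting: 89,500,000 (Quill), 73,800,000 (Tessera), 45,100,000 (Lumen), 26,600,000 (Dune), 23,900,000 (Stratus), …
Top 3: Quill, Tessera, Lumen.
Clearing price = highest rejected bid = $26,600,000.
Quill wins → pays $26,600,000.

Quill pays $26,600,000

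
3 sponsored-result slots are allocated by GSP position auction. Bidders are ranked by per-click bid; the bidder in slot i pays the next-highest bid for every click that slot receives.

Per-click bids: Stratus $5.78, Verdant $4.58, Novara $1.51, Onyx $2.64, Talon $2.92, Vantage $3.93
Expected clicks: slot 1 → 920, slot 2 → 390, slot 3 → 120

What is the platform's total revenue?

Ranked by bid: $5.78 (Stratus) > $4.58 (Verdant) > $3.93 (Vantage) > $2.92 (Talon) > …
Slot 1: Stratus pays $4.58 × 920 = $4213.60
Slot 2: Verdant pays $3.93 × 390 = $1532.70
Slot 3: Vantage pays $2.92 × 120 = $350.40
Total = $6096.70

Total revenue: $6096.70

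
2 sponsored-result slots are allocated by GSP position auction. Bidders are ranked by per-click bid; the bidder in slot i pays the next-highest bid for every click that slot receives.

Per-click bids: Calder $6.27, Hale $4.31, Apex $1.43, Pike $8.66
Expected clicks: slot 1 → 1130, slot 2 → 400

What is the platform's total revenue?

Ranked by bid: $8.66 (Pike) > $6.27 (Calder) > $4.31 (Hale) > …
Slot 1: Pike pays $6.27 × 1130 = $7085.10
Slot 2: Calder pays $4.31 × 400 = $1724.00
Total = $8809.10

Total revenue: $8809.10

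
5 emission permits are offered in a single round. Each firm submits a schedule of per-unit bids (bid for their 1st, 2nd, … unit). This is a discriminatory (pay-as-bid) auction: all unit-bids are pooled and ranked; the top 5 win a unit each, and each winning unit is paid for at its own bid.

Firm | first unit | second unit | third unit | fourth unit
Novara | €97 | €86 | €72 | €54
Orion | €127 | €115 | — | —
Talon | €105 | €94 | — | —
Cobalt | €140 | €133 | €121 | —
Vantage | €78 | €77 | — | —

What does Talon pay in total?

Talon pays €0

All unit-bids, highest first — top 5: 140 (Cobalt-1), 133 (Cobalt-2), 127 (Orion-1), 121 (Cobalt-3), 115 (Orion-2)
Next rejected bid: €105 (not a price — pay-as-bid).
Talon wins no units.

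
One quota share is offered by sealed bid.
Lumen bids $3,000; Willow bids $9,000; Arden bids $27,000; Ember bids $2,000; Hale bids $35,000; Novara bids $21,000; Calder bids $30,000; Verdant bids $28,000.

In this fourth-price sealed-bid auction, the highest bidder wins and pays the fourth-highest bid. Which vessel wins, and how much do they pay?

Hale pays $27,000

Fourth-price sealed-bid auction: the highest bidder wins and pays the fourth-highest bid.
Sorting bids: 35,000 (Hale) > 30,000 (Calder) > 28,000 (Verdant) > 27,000 (Arden) > 21,000 (Novara) > 9,000 (Willow) > …
Hale wins; payment is bid #4 in the ranking = $27,000.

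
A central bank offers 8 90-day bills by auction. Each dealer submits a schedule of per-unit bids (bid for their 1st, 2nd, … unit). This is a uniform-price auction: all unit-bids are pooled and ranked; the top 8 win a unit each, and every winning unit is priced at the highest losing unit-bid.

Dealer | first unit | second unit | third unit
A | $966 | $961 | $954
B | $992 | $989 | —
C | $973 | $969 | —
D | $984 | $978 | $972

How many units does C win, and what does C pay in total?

C: 2 units, pays $1,922

Merging the schedules and taking the best 8: 992 (B-1), 989 (B-2), 984 (D-1), 978 (D-2), 973 (C-1), 972 (D-3), 969 (C-2), 966 (A-1)
Highest rejected unit-bid = $961.
C wins 2 unit(s) at $961 each.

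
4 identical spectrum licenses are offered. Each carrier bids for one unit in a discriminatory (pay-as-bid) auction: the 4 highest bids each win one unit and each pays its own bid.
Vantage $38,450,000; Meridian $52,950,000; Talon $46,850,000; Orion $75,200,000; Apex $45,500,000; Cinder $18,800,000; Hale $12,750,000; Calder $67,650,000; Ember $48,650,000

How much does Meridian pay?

Meridian pays $52,950,000

Ordering the bids: 75,200,000 (Orion), 67,650,000 (Calder), 52,950,000 (Meridian), 48,650,000 (Ember), 46,850,000 (Talon), 45,500,000 (Apex), …
The 4 highest are Orion, Calder, Meridian, Ember.
Meridian wins → own bid $52,950,000.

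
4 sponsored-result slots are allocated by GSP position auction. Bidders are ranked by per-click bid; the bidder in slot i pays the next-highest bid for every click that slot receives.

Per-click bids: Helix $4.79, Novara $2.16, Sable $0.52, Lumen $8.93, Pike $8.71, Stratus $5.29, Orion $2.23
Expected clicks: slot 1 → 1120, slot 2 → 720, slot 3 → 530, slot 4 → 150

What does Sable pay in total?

Per-click bids in order: $8.93 (Lumen) > $8.71 (Pike) > $5.29 (Stratus) > $4.79 (Helix) > $2.23 (Orion) > …
Sable ranks below slot 4 → no slot, pays nothing.

Sable pays $0.00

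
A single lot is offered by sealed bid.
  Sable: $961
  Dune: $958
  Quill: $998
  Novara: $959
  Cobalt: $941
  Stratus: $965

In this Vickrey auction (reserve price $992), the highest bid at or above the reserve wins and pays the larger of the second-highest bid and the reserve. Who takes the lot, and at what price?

Quill pays $992

Rule: the highest bid at or above the reserve wins and pays the larger of the second-highest bid and the reserve.
Bids in order: 998 (Quill) > 965 (Stratus) > 961 (Sable) > 959 (Novara) > 958 (Dune) > 941 (Cobalt)
Highest eligible bid: Quill at $998.
max(second-highest $965, reserve $992) = $992.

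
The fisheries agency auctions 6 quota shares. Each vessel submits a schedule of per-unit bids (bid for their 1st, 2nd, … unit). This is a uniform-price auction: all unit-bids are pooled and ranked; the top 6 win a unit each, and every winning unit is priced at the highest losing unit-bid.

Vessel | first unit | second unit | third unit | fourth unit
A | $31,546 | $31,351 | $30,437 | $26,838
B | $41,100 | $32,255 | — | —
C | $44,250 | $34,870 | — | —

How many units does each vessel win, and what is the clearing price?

Pooled unit-bids ranked (top 6): 44,250 (C-1), 41,100 (B-1), 34,870 (C-2), 32,255 (B-2), 31,546 (A-1), 31,351 (A-2)
First bid not allocated: $30,437.
Allocation: A 2, B 2, C 2.

A 2, B 2, C 2; clearing price $30,437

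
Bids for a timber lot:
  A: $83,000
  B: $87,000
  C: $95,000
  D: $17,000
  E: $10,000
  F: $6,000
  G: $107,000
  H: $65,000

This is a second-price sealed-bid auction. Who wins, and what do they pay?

G pays $95,000

Rule: the highest bidder wins and pays the second-highest bid.
Bids ranked: 107,000 (G) > 95,000 (C) > 87,000 (B) > 83,000 (A) > 65,000 (H) > 17,000 (D) > …
Second-price: G pays C's bid of $95,000.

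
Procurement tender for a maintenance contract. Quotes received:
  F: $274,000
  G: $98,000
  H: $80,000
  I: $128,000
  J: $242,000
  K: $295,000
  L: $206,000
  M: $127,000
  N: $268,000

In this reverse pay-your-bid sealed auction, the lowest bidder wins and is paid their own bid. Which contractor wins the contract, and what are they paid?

Rule: the lowest bidder wins and is paid their own bid.
Bids in order: 80,000 (H) < 98,000 (G) < 127,000 (M) < 128,000 (I) < 206,000 (L) < 242,000 (J) < …
H has the lowest bid and is paid exactly that: $80,000.

H is paid $80,000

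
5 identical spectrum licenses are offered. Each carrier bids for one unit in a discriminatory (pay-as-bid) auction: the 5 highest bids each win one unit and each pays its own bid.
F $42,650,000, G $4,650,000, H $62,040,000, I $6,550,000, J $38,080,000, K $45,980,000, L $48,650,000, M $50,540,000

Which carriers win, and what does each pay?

H $62,040,000, M $50,540,000, L $48,650,000, K $45,980,000, F $42,650,000

Bids ranked high→low: 62,040,000 (H), 50,540,000 (M), 48,650,000 (L), 45,980,000 (K), 42,650,000 (F), 38,080,000 (J), 6,550,000 (I), …
The 5 highest are H, M, L, K, F.
Each winner pays its own bid: H $62,040,000, M $50,540,000, L $48,650,000, K $45,980,000, F $42,650,000.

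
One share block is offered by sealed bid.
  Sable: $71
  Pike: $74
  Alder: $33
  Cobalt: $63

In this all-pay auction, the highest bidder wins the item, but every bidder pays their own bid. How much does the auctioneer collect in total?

Total revenue: $241

Rule: the highest bidder wins the item, but every bidder pays their own bid.
Bids in order: 74 (Pike) > 71 (Sable) > 63 (Cobalt) > 33 (Alder)
Every bidder forfeits their bid regardless of winning.
Revenue = 71 + 74 + 33 + 63 = $241.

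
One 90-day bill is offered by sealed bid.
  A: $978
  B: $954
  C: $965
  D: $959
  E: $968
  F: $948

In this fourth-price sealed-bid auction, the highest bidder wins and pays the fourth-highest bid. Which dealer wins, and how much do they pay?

A pays $959

Bids in order: 978 (A) > 968 (E) > 965 (C) > 959 (D) > 954 (B) > 948 (F)
A is highest; pays the fourth-highest bid, $959.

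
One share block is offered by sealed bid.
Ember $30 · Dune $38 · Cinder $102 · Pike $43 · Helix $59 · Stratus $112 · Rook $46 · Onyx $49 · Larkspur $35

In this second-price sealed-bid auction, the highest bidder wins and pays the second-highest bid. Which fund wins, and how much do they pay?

Rule: the highest bidder wins and pays the second-highest bid.
Sorting bids: 112 (Stratus) > 102 (Cinder) > 59 (Helix) > 49 (Onyx) > 46 (Rook) > 43 (Pike) > …
Stratus is highest; pays the second-highest bid, $102.

Stratus pays $102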